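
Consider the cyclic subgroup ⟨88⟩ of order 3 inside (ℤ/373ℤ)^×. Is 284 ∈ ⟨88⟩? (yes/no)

284 ∈ ⟨88⟩ iff 284^3 ≡ 1 (mod 373), since |⟨88⟩| = 3.
284^3 mod 373 = 1.
Since 1 = 1, 284 lies in the subgroup.

yes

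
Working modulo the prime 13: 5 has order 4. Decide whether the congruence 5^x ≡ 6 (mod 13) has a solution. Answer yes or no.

no

⟨5⟩ has order 4; its elements mod 13 are {1, 5, 8, 12}.
6 is not in this set.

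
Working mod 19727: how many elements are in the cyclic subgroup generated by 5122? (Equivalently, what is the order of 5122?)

The order of 5122 must divide p − 1 = 19726 = 2 · 7 · 1409.
Divisors: 1, 2, 7, 14, 1409, 2818, 9863, 19726.
Check each in increasing order: 5122^1 ≡ 5122;  5122^2 ≡ 17701;  5122^7 ≡ 239;  5122^14 ≡ 17667;  5122^1409 ≡ 9076;  5122^2818 ≡ 13551;  5122^9863 ≡ 1.
Smallest exponent giving 1 is 9863.

9863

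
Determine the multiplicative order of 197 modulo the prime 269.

268

The order of 197 must divide p − 1 = 268 = 2^2 · 67.
Divisors: 1, 2, 4, 67, 134, 268.
Check each in increasing order: 197^1 ≡ 197;  197^2 ≡ 73;  197^4 ≡ 218;  197^67 ≡ 82;  197^134 ≡ 268;  197^268 ≡ 1.
Smallest exponent giving 1 is 268.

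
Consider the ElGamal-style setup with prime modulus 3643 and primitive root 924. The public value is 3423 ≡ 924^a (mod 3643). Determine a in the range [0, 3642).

326

Baby-step giant-step with m = ceil(sqrt(3642)) = 61.
Baby table (924^j mod 3643 for j=0..60):
  0:1  1:924  2:1314  3:1017  4:3457  5:3000  6:3320  7:274
  8:1809  9:3022  10:1790  11:38  12:2325  13:2573  14:2216  15:218
  16:1067  17:2298  18:3126  19:3168  20:1903  21:2446  22:1444  23:918
  24:3056  25:419  26:998  27:473  28:3535  29:2212  30:165  31:3097
  32:1873  33:227  34:2097  35:3195  36:1350  37:1494  38:3402  39:3182
  40:267  41:2627  42:1110  43:1957  44:1340  45:3183  46:1191  47:298
  48:2127  49:1771  50:697  51:2860  52:1465  53:2107  54:1506  55:3561
  56:735  57:1542  58:395  59:680  60:1724
Giant step factor: 924^(-61) ≡ 2674 (mod 3643).
Scan 3423·2674^i mod 3643 for i = 0, 1, …:
  i=0: 3423   i=1: 1886   i=2: 1252   i=3: 3574
  i=4: 1287   i=5: 2446
Match at i=5, j=21: a = 5·61 + 21 = 326.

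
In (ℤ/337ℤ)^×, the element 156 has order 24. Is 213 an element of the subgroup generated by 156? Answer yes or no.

213 ∈ ⟨156⟩ iff 213^24 ≡ 1 (mod 337), since |⟨156⟩| = 24.
213^24 mod 337 = 162.
Since 162 ≠ 1, 213 does not lie in the subgroup.

no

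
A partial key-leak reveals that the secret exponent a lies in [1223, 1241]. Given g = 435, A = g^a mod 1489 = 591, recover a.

Compute 435^1223 mod 1489 = 286, then multiply by 435 repeatedly:
  435^1223=286  435^1224=823  435^1225=645  435^1226=643  435^1227=1262
  435^1228=1018  435^1229=597  435^1230=609  435^1231=1362  435^1232=1337
  435^1233=885  435^1234=813  435^1235=762  435^1236=912  435^1237=646
  435^1238=1078  435^1239=1384  435^1240=484  435^1241=591
Found 591 at exponent 1241.

1241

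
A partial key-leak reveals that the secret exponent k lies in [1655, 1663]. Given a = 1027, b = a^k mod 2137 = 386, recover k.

Compute 1027^1655 mod 2137 = 1690, then multiply by 1027 repeatedly:
  1027^1655=1690  1027^1656=386
Found 386 at exponent 1656.

1656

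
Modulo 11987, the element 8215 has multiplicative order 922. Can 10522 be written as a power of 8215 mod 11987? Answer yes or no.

yes

10522 ∈ ⟨8215⟩ iff 10522^922 ≡ 1 (mod 11987), since |⟨8215⟩| = 922.
10522^922 mod 11987 = 1.
Since 1 = 1, 10522 lies in the subgroup.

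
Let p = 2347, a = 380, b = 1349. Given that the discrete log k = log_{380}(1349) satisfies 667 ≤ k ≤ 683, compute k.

675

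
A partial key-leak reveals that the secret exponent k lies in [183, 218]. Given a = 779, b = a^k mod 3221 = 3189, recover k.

Compute 779^183 mod 3221 = 1256, then multiply by 779 repeatedly:
  779^183=1256  779^184=2461  779^185=624  779^186=2946  779^187=1582
  779^188=1956  779^189=191  779^190=623  779^191=2167  779^192=289
  779^193=2882  779^194=41  779^195=2950  779^196=1477  779^197=686
  779^198=2929  779^199=1223  779^200=2522  779^201=3049  779^202=1294
  779^203=3074  779^204=1443  779^205=3189
Found 3189 at exponent 205.

205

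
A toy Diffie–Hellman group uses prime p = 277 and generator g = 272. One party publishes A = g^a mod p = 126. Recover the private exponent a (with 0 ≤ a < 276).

131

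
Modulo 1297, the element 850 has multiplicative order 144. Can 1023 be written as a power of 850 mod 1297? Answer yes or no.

yes

1023 ∈ ⟨850⟩ iff 1023^144 ≡ 1 (mod 1297), since |⟨850⟩| = 144.
1023^144 mod 1297 = 1.
Since 1 = 1, 1023 lies in the subgroup.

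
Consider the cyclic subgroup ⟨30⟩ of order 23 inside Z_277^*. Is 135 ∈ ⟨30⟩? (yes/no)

no

⟨30⟩ has order 23; its elements mod 277 are {1, 16, 19, 27, 30, 52, 69, 84, 131, 155, 157, 164, 169, 175, 201, 203, 211, 213, 218, 236, 256, 264, 273}.
135 is not in this set.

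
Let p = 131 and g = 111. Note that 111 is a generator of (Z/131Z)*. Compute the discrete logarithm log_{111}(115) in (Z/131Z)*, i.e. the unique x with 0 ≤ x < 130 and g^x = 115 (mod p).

103

Baby-step giant-step with m = ceil(sqrt(130)) = 12.
Baby table (111^j mod 131 for j=0..11):
  0:1  1:111  2:7  3:122  4:49  5:68  6:81  7:83
  8:43  9:57  10:39  11:6
Giant step factor: 111^(-12) ≡ 12 (mod 131).
Scan 115·12^i mod 131 for i = 0, 1, …:
  i=0: 115   i=1: 70   i=2: 54   i=3: 124
  i=4: 47   i=5: 40   i=6: 87   i=7: 127
  i=8: 83
Match at i=8, j=7: x = 8·12 + 7 = 103.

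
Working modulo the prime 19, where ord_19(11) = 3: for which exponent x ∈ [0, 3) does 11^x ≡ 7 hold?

2

Successive powers of 11 modulo 19:
  11^0=1  11^1=11  11^2=7
So 11^2 ≡ 7 (mod 19), giving x = 2.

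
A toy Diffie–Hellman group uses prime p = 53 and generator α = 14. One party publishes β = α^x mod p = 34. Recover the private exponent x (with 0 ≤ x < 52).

25

Baby-step giant-step with m = ceil(sqrt(52)) = 8.
Baby table (14^j mod 53 for j=0..7):
  0:1  1:14  2:37  3:41  4:44  5:33  6:38  7:2
Giant step factor: 14^(-8) ≡ 36 (mod 53).
Scan 34·36^i mod 53 for i = 0, 1, …:
  i=0: 34   i=1: 5   i=2: 21   i=3: 14
Match at i=3, j=1: x = 3·8 + 1 = 25.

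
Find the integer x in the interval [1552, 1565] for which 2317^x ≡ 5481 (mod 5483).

1564

Compute 2317^1552 mod 5483 = 77, then multiply by 2317 repeatedly:
  2317^1552=77  2317^1553=2953  2317^1554=4800  2317^1555=2076  2317^1556=1501
  2317^1557=1595  2317^1558=73  2317^1559=4651  2317^1560=2272  2317^1561=544
  2317^1562=4841  2317^1563=3862  2317^1564=5481
Found 5481 at exponent 1564.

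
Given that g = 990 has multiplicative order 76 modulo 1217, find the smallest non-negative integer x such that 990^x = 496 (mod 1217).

41

Baby-step giant-step with m = ceil(sqrt(76)) = 9.
Baby table (990^j mod 1217 for j=0..8):
  0:1  1:990  2:415  3:721  4:628  5:1050  6:182  7:64
  8:76
Giant step factor: 990^(-9) ≡ 563 (mod 1217).
Scan 496·563^i mod 1217 for i = 0, 1, …:
  i=0: 496   i=1: 555   i=2: 913   i=3: 445
  i=4: 1050
Match at i=4, j=5: x = 4·9 + 5 = 41.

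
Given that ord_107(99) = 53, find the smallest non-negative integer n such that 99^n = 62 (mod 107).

Baby-step giant-step with m = ceil(sqrt(53)) = 8.
Baby table (99^j mod 107 for j=0..7):
  0:1  1:99  2:64  3:23  4:30  5:81  6:101  7:48
Giant step factor: 99^(-8) ≡ 90 (mod 107).
Scan 62·90^i mod 107 for i = 0, 1, …:
  i=0: 62   i=1: 16   i=2: 49   i=3: 23
Match at i=3, j=3: n = 3·8 + 3 = 27.

27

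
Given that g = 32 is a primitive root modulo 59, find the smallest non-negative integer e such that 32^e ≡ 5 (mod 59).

36

Baby-step giant-step with m = ceil(sqrt(58)) = 8.
Baby table (32^j mod 59 for j=0..7):
  0:1  1:32  2:21  3:23  4:28  5:11  6:57  7:54
Giant step factor: 32^(-8) ≡ 7 (mod 59).
Scan 5·7^i mod 59 for i = 0, 1, …:
  i=0: 5   i=1: 35   i=2: 9   i=3: 4
  i=4: 28
Match at i=4, j=4: e = 4·8 + 4 = 36.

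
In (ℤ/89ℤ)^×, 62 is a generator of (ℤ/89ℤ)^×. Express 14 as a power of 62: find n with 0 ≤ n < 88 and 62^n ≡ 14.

47

Baby-step giant-step with m = ceil(sqrt(88)) = 10.
Baby table (62^j mod 89 for j=0..9):
  0:1  1:62  2:17  3:75  4:22  5:29  6:18  7:48
  8:39  9:15
Giant step factor: 62^(-10) ≡ 69 (mod 89).
Scan 14·69^i mod 89 for i = 0, 1, …:
  i=0: 14   i=1: 76   i=2: 82   i=3: 51
  i=4: 48
Match at i=4, j=7: n = 4·10 + 7 = 47.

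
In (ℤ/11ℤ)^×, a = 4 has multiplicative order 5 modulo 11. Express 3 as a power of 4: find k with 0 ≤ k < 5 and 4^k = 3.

4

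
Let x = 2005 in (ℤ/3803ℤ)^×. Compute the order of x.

1901

The order of 2005 must divide p − 1 = 3802 = 2 · 1901.
Divisors: 1, 2, 1901, 3802.
Check each in increasing order: 2005^1 ≡ 2005;  2005^2 ≡ 254;  2005^1901 ≡ 1.
Smallest exponent giving 1 is 1901.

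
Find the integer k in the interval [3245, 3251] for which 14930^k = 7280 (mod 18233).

3251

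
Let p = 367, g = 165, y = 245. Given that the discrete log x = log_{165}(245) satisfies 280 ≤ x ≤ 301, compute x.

297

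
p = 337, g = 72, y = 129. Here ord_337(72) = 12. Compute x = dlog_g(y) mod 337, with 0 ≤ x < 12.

2

Successive powers of 72 modulo 337:
  72^0=1  72^1=72  72^2=129
So 72^2 ≡ 129 (mod 337), giving x = 2.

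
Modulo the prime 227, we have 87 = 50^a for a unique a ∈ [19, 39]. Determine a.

Compute 50^19 mod 227 = 105, then multiply by 50 repeatedly:
  50^19=105  50^20=29  50^21=88  50^22=87
Found 87 at exponent 22.

22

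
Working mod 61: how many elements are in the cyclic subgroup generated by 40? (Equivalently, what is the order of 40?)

12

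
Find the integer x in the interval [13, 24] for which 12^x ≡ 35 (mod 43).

24

Compute 12^13 mod 43 = 3, then multiply by 12 repeatedly:
  12^13=3  12^14=36  12^15=2  12^16=24  12^17=30
  12^18=16  12^19=20  12^20=25  12^21=42  12^22=31
  12^23=28  12^24=35
Found 35 at exponent 24.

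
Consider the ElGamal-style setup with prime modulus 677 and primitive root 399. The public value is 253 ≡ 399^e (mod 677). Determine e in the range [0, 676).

30

Successive powers of 399 modulo 677:
  399^0=1  399^1=399  399^2=106  399^3=320  399^4=404  399^5=70
  399^6=173  399^7=650  399^8=59  399^9=523  399^10=161  399^11=601
  399^12=141  399^13=68  399^14=52  399^15=438  399^16=96  399^17=392
  399^18=21  399^19=255  399^20=195  399^21=627  399^22=360  399^23=116
  399^24=248  399^25=110  399^26=562  399^27=151  399^28=673  399^29=435
  399^30=253
So 399^30 ≡ 253 (mod 677), giving e = 30.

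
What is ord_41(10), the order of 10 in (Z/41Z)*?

5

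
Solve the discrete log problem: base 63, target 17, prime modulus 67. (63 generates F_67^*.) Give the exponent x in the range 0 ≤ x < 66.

Baby-step giant-step with m = ceil(sqrt(66)) = 9.
Baby table (63^j mod 67 for j=0..8):
  0:1  1:63  2:16  3:3  4:55  5:48  6:9  7:31
  8:10
Giant step factor: 63^(-9) ≡ 5 (mod 67).
Scan 17·5^i mod 67 for i = 0, 1, …:
  i=0: 17   i=1: 18   i=2: 23   i=3: 48
Match at i=3, j=5: x = 3·9 + 5 = 32.

32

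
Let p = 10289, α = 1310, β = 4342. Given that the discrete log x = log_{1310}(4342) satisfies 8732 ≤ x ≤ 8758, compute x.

Compute 1310^8732 mod 10289 = 3726, then multiply by 1310 repeatedly:
  1310^8732=3726  1310^8733=4074  1310^8734=7238  1310^8735=5611  1310^8736=4064
  1310^8737=4427  1310^8738=6663  1310^8739=3458  1310^8740=2820  1310^8741=449
  1310^8742=1717  1310^8743=6268  1310^8744=458  1310^8745=3218  1310^8746=7379
  1310^8747=5119  1310^8748=7751  1310^8749=8856  1310^8750=5657  1310^8751=2590
  1310^8752=7819  1310^8753=5335  1310^8754=2619  1310^8755=4653  1310^8756=4342
Found 4342 at exponent 8756.

8756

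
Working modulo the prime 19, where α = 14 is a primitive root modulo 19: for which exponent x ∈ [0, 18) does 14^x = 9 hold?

Successive powers of 14 modulo 19:
  14^0=1  14^1=14  14^2=6  14^3=8  14^4=17  14^5=10
  14^6=7  14^7=3  14^8=4  14^9=18  14^10=5  14^11=13
  14^12=11  14^13=2  14^14=9
So 14^14 ≡ 9 (mod 19), giving x = 14.

14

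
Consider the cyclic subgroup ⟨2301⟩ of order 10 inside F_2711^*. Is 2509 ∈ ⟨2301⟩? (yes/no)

no

⟨2301⟩ has order 10; its elements mod 2711 are {1, 18, 324, 410, 753, 1958, 2301, 2387, 2693, 2710}.
2509 is not in this set.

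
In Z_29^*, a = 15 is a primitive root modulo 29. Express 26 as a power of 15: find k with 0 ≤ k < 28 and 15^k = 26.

9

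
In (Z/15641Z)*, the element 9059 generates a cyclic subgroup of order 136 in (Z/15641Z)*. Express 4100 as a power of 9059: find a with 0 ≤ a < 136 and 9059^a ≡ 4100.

Successive powers of 9059 modulo 15641:
  9059^0=1  9059^1=9059  9059^2=12795  9059^3=10095  9059^4=13319  9059^5=2147
  9059^6=7910  9059^7=5269  9059^8=11180  9059^9=4145  9059^10=11155  9059^11=12285
  9059^12=4100
So 9059^12 ≡ 4100 (mod 15641), giving a = 12.

12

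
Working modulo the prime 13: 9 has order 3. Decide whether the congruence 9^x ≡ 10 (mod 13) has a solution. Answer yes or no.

no

⟨9⟩ has order 3; its elements mod 13 are {1, 3, 9}.
10 is not in this set.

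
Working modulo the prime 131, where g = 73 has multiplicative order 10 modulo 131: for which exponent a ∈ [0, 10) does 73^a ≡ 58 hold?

6

Successive powers of 73 modulo 131:
  73^0=1  73^1=73  73^2=89  73^3=78  73^4=61  73^5=130
  73^6=58
So 73^6 ≡ 58 (mod 131), giving a = 6.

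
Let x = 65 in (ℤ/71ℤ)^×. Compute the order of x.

The order of 65 must divide p − 1 = 70 = 2 · 5 · 7.
Divisors: 1, 2, 5, 7, 10, 14, 35, 70.
Check each in increasing order: 65^1 ≡ 65;  65^2 ≡ 36;  65^5 ≡ 34;  65^7 ≡ 17;  65^10 ≡ 20;  65^14 ≡ 5;  65^35 ≡ 70;  65^70 ≡ 1.
Smallest exponent giving 1 is 70.

70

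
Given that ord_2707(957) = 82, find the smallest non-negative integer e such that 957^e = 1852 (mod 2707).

Successive powers of 957 modulo 2707:
  957^0=1  957^1=957  957^2=883  957^3=447  957^4=73  957^5=2186
  957^6=2198  957^7=147  957^8=2622  957^9=2572  957^10=741  957^11=2610
  957^12=1916  957^13=973  957^14=2660  957^15=1040  957^16=1811  957^17=647
  957^18=1983  957^19=124  957^20=2267  957^21=1212  957^22=1288  957^23=931
  957^24=364  957^25=1852
So 957^25 ≡ 1852 (mod 2707), giving e = 25.

25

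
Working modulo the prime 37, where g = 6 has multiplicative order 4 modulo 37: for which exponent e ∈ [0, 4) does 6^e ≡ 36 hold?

Successive powers of 6 modulo 37:
  6^0=1  6^1=6  6^2=36
So 6^2 ≡ 36 (mod 37), giving e = 2.

2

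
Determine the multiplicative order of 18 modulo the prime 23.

The order of 18 must divide p − 1 = 22 = 2 · 11.
Divisors: 1, 2, 11, 22.
Check each in increasing order: 18^1 ≡ 18;  18^2 ≡ 2;  18^11 ≡ 1.
Smallest exponent giving 1 is 11.

11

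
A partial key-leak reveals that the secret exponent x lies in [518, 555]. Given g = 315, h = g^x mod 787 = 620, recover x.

Compute 315^518 mod 787 = 487, then multiply by 315 repeatedly:
  315^518=487  315^519=727  315^520=775  315^521=155  315^522=31
  315^523=321  315^524=379  315^525=548  315^526=267  315^527=683
  315^528=294  315^529=531  315^530=421  315^531=399  315^532=552
  315^533=740  315^534=148  315^535=187  315^536=667  315^537=763
  315^538=310  315^539=62  315^540=642  315^541=758  315^542=309
  315^543=534  315^544=579  315^545=588  315^546=275  315^547=55
  315^548=11  315^549=317  315^550=693  315^551=296  315^552=374
  315^553=547  315^554=739  315^555=620
Found 620 at exponent 555.

555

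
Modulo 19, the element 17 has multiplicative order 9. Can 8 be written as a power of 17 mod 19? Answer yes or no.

8 ∈ ⟨17⟩ iff 8^9 ≡ 1 (mod 19), since |⟨17⟩| = 9.
8^9 mod 19 = 18.
Since 18 ≠ 1, 8 does not lie in the subgroup.

no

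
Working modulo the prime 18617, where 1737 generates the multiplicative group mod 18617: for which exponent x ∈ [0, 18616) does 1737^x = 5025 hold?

Baby-step giant-step with m = ceil(sqrt(18616)) = 137.
Baby table (1737^j mod 18617 for j=0..136):
  0:1  1:1737  2:1215  3:6734  4:5482  5:8947  6:14361  7:16894
  8:4486  9:10276  10:14326  11:11950  12:17812  13:16607  14:8626  15:15294
  16:17836  17:2444  18:552  19:9357  20:468  21:12385  22:10110  23:5239
  24:15047  25:16988  26:211  27:12784  28:14344  29:5982  30:2448  31:7500
  32:14217  33:8787  34:15696  35:8664  36:6832  37:8155  38:16315  39:4081
  40:14237  41:6293  42:2762  43:13025  44:4770  45:925  46:5663  47:6855
  48:10872  49:7026  50:10027  51:10004  52:7287  53:16576  54:10630  55:14863
  56:13869  57:55  58:2450  59:10974  60:16647  61:3638  62:8043  63:7941
  64:16937  65:4709  66:6670  67:6016  68:5655  69:11576  70:1152  71:9005
  72:3405  73:12896  74:4101  75:11743  76:11976  77:7123  78:10963  79:16157
  80:8890  81:8437  82:3490  83:11605  84:14291  85:7006  86:12521  87:4321
  88:2926  89:21  90:17860  91:6898  92:11095  93:3420  94:1717  95:3709
  96:1051  97:1121  98:11009  99:2974  100:8929  101:1712  102:13641  103:13593
  104:4685  105:2216  106:14090  107:11592  108:10327  109:9828  110:18064  111:7523
  112:16934  113:18115  114:3025  115:4431  116:7826  117:3352  118:13920  119:14174
  120:8564  121:685  122:16974  123:13127  124:14391  125:13153  126:3702  127:7509
  128:11233  129:1105  130:1834  131:2151  132:12887  133:7085  134:808  135:7221
  136:13636
Giant step factor: 1737^(-137) ≡ 8584 (mod 18617).
Scan 5025·8584^i mod 18617 for i = 0, 1, …:
  i=0: 5025   i=1: 17628   i=2: 18393   i=3: 13352
  i=4: 7316   i=5: 5403   i=6: 4405   i=7: 1393
  i=8: 5398   i=9: 17336     …   i=115: 12489
  i=116: 8890
Match at i=116, j=80: x = 116·137 + 80 = 15972.

15972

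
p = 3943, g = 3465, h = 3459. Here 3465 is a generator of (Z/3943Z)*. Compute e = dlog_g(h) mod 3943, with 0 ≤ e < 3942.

3195

Baby-step giant-step with m = ceil(sqrt(3942)) = 63.
Baby table (3465^j mod 3943 for j=0..62):
  0:1  1:3465  2:3733  3:1805  4:727  5:3421  6:1107  7:3159
  8:167  9:2977  10:417  11:1767  12:3119  13:3515  14:3491  15:3134
  16:288  17:341  18:2608  19:3307  20:397  21:3441  22:3376  23:2902
  24:780  25:1745  26:1806  27:249  28:3211  29:2912  30:3886  31:3588
  32:141  33:3576  34:1934  35:2153  36:3932  37:1315  38:2310  39:3803
  40:3832  41:1799  42:3595  43:738  44:2106  45:2740  46:3299  47:278
  48:1178  49:765  50:1029  51:1013  52:775  53:192  54:2856  55:3053
  56:3519  57:1579  58:2294  59:3565  60:3249  61:520  62:3792
Giant step factor: 3465^(-63) ≡ 2990 (mod 3943).
Scan 3459·2990^i mod 3943 for i = 0, 1, …:
  i=0: 3459   i=1: 3864   i=2: 370   i=3: 2260
  i=4: 3041   i=5: 32   i=6: 1048   i=7: 2778
  i=8: 2262   i=9: 1135     …   i=49: 2612
  i=50: 2740
Match at i=50, j=45: e = 50·63 + 45 = 3195.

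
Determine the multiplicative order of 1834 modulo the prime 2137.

The order of 1834 must divide p − 1 = 2136 = 2^3 · 3 · 89.
Divisors: 1, 2, 3, 4, 6, 8, 12, 24, 89, 178, 267, 356, 534, 712, 1068, 2136.
Check each in increasing order: 1834^1 ≡ 1834;  1834^2 ≡ 2055;  1834^3 ≡ 1339;  1834^4 ≡ 313;  1834^6 ≡ 2115;  1834^8 ≡ 1804;  1834^12 ≡ 484;  1834^24 ≡ 1323;  1834^89 ≡ 1797;  1834^178 ≡ 202;  1834^267 ≡ 1841;  1834^356 ≡ 201;  1834^534 ≡ 2136;  1834^712 ≡ 1935;  1834^1068 ≡ 1.
Smallest exponent giving 1 is 1068.

1068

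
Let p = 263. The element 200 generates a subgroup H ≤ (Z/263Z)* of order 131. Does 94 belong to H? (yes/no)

no

94 ∈ ⟨200⟩ iff 94^131 ≡ 1 (mod 263), since |⟨200⟩| = 131.
94^131 mod 263 = 262.
Since 262 ≠ 1, 94 does not lie in the subgroup.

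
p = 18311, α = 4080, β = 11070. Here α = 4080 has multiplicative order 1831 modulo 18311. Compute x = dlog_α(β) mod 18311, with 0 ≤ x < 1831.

156

Baby-step giant-step with m = ceil(sqrt(1831)) = 43.
Baby table (4080^j mod 18311 for j=0..42):
  0:1  1:4080  2:1701  3:211  4:263  5:11002  6:7899  7:560
  8:14236  9:388  10:8294  11:792  12:8624  13:10489  14:2313  15:6875
  16:15859  17:11957  18:4056  19:13647  20:14320  21:13510  22:4690  23:205
  24:12405  25:796  26:6633  27:17293  28:3157  29:7927  30:4934  31:6931
  32:6296  33:15658  34:15872  35:10064  36:7858  37:16390  38:17739  39:10048
  40:15822  41:7485  42:14363
Giant step factor: 4080^(-43) ≡ 12570 (mod 18311).
Scan 11070·12570^i mod 18311 for i = 0, 1, …:
  i=0: 11070   i=1: 4611   i=2: 5955   i=3: 17293
Match at i=3, j=27: x = 3·43 + 27 = 156.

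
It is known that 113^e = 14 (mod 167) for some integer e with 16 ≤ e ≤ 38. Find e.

34

Compute 113^16 mod 167 = 94, then multiply by 113 repeatedly:
  113^16=94  113^17=101  113^18=57  113^19=95  113^20=47
  113^21=134  113^22=112  113^23=131  113^24=107  113^25=67
  113^26=56  113^27=149  113^28=137  113^29=117  113^30=28
  113^31=158  113^32=152  113^33=142  113^34=14
Found 14 at exponent 34.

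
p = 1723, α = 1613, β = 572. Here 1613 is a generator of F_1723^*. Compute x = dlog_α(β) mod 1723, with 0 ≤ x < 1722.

1483

Baby-step giant-step with m = ceil(sqrt(1722)) = 42.
Baby table (1613^j mod 1723 for j=0..41):
  0:1  1:1613  2:39  3:879  4:1521  5:1544  6:737  7:1634
  8:1175  9:1698  10:1027  11:748  12:424  13:1604  14:1029  15:528
  16:502  17:1639  18:625  19:170  20:253  21:1461  22:1252  23:120
  24:584  25:1234  26:377  27:1605  28:919  29:567  30:1381  31:1437
  32:446  33:907  34:164  35:913  36:1227  37:1147  38:1332  39:1658
  40:258  41:911
Giant step factor: 1613^(-42) ≡ 643 (mod 1723).
Scan 572·643^i mod 1723 for i = 0, 1, …:
  i=0: 572   i=1: 797   i=2: 740   i=3: 272
  i=4: 873   i=5: 1364   i=6: 45   i=7: 1367
  i=8: 251   i=9: 1154     …   i=34: 107
  i=35: 1604
Match at i=35, j=13: x = 35·42 + 13 = 1483.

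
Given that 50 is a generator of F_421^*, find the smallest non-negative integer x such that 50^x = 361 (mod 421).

402

Baby-step giant-step with m = ceil(sqrt(420)) = 21.
Baby table (50^j mod 421 for j=0..20):
  0:1  1:50  2:395  3:384  4:255  5:120  6:106  7:248
  8:191  9:288  10:86  11:90  12:290  13:186  14:38  15:216
  16:275  17:278  18:7  19:350  20:239
Giant step factor: 50^(-21) ≡ 13 (mod 421).
Scan 361·13^i mod 421 for i = 0, 1, …:
  i=0: 361   i=1: 62   i=2: 385   i=3: 374
  i=4: 231   i=5: 56   i=6: 307   i=7: 202
  i=8: 100   i=9: 37     …   i=18: 321
  i=19: 384
Match at i=19, j=3: x = 19·21 + 3 = 402.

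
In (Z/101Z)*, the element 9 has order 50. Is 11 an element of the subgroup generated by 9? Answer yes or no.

11 ∈ ⟨9⟩ iff 11^50 ≡ 1 (mod 101), since |⟨9⟩| = 50.
11^50 mod 101 = 100.
Since 100 ≠ 1, 11 does not lie in the subgroup.

no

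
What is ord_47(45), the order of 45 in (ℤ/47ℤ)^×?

46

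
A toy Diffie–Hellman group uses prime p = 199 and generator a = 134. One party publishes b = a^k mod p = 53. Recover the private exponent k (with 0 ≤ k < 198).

134

Baby-step giant-step with m = ceil(sqrt(198)) = 15.
Baby table (134^j mod 199 for j=0..14):
  0:1  1:134  2:46  3:194  4:126  5:168  6:25  7:166
  8:155  9:74  10:165  11:21  12:28  13:170  14:94
Giant step factor: 134^(-15) ≡ 27 (mod 199).
Scan 53·27^i mod 199 for i = 0, 1, …:
  i=0: 53   i=1: 38   i=2: 31   i=3: 41
  i=4: 112   i=5: 39   i=6: 58   i=7: 173
  i=8: 94
Match at i=8, j=14: k = 8·15 + 14 = 134.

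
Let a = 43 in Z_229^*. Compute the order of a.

19

The order of 43 must divide p − 1 = 228 = 2^2 · 3 · 19.
Divisors: 1, 2, 3, 4, 6, 12, 19, 38, 57, 76, 114, 228.
Check each in increasing order: 43^1 ≡ 43;  43^2 ≡ 17;  43^3 ≡ 44;  43^4 ≡ 60;  43^6 ≡ 104;  43^12 ≡ 53;  43^19 ≡ 1.
Smallest exponent giving 1 is 19.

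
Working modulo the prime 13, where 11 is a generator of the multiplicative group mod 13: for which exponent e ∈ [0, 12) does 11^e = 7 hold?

Successive powers of 11 modulo 13:
  11^0=1  11^1=11  11^2=4  11^3=5  11^4=3  11^5=7
So 11^5 ≡ 7 (mod 13), giving e = 5.

5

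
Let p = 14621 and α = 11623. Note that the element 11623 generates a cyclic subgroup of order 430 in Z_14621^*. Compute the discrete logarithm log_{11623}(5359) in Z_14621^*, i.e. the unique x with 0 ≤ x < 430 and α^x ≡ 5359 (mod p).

410

Baby-step giant-step with m = ceil(sqrt(430)) = 21.
Baby table (11623^j mod 14621 for j=0..20):
  0:1  1:11623  2:10710  3:13757  4:2355  5:1653  6:825  7:12220
  8:4666  9:3629  10:12903  11:3972  12:8059  13:7631  14:4127  15:11241
  16:887  17:1796  18:10741  19:8545  20:12703
Giant step factor: 11623^(-21) ≡ 11854 (mod 14621).
Scan 5359·11854^i mod 14621 for i = 0, 1, …:
  i=0: 5359   i=1: 11962   i=2: 3090   i=3: 3255
  i=4: 14572   i=5: 3994   i=6: 2078   i=7: 10848
  i=8: 497   i=9: 13796     …   i=18: 11856
  i=19: 3972
Match at i=19, j=11: x = 19·21 + 11 = 410.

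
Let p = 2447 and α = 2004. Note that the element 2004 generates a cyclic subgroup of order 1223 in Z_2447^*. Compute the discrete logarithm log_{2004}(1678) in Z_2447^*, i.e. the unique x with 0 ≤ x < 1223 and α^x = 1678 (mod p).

914

Baby-step giant-step with m = ceil(sqrt(1223)) = 35.
Baby table (2004^j mod 2447 for j=0..34):
  0:1  1:2004  2:489  3:1156  4:1762  5:27  6:274  7:968
  8:1848  9:1081  10:729  11:57  12:1666  13:956  14:2270  15:107
  16:1539  17:936  18:1342  19:115  20:442  21:2401  22:802  23:1976
  24:658  25:2146  26:1205  27:2078  28:1965  29:637  30:1661  31:724
  32:2272  33:1668  34:70
Giant step factor: 2004^(-35) ≡ 278 (mod 2447).
Scan 1678·278^i mod 2447 for i = 0, 1, …:
  i=0: 1678   i=1: 1554   i=2: 1340   i=3: 576
  i=4: 1073   i=5: 2207   i=6: 1796   i=7: 100
  i=8: 883   i=9: 774     …   i=25: 1890
  i=26: 1762
Match at i=26, j=4: x = 26·35 + 4 = 914.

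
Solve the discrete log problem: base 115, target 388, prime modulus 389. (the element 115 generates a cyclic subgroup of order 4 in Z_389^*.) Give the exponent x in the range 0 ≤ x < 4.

2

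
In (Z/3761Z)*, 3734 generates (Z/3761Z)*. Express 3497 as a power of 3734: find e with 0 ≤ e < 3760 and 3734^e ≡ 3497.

30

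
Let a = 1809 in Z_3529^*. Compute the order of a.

3528

The order of 1809 must divide p − 1 = 3528 = 2^3 · 3^2 · 7^2.
Divisors: 1, 2, 3, 4, 6, 7, 8, 9, 12, 14, 18, 21, 24, 28, 36, 42, 49, 56, 63, 72, 84, 98, 126, 147, 168, 196, 252, 294, 392, 441, 504, 588, 882, 1176, 1764, 3528.
Check each in increasing order: 1809^1 ≡ 1809;  1809^2 ≡ 1098;  1809^3 ≡ 2984;  1809^4 ≡ 2215;  1809^6 ≡ 589;  1809^7 ≡ 3272;  1809^8 ≡ 915;  1809^9 ≡ 134;  1809^12 ≡ 1079;  1809^14 ≡ 2527;  1809^18 ≡ 311;  1809^21 ≡ 3426;  1809^24 ≡ 3200;  1809^28 ≡ 1768;  1809^36 ≡ 1438;  1809^42 ≡ 22;  1809^49 ≡ 1404;  1809^56 ≡ 2659;  1809^63 ≡ 1263;  1809^72 ≡ 3379;  1809^84 ≡ 484;  1809^98 ≡ 2034;  1809^126 ≡ 61;  1809^147 ≡ 775;  1809^168 ≡ 1342;  1809^196 ≡ 1168;  1809^252 ≡ 192;  1809^294 ≡ 695;  1809^392 ≡ 2030;  1809^441 ≡ 2217;  1809^504 ≡ 1574;  1809^588 ≡ 3081;  1809^882 ≡ 2721;  1809^1176 ≡ 3080;  1809^1764 ≡ 3528;  1809^3528 ≡ 1.
Smallest exponent giving 1 is 3528.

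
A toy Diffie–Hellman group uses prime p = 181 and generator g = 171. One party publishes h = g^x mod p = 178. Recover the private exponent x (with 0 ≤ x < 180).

158

Baby-step giant-step with m = ceil(sqrt(180)) = 14.
Baby table (171^j mod 181 for j=0..13):
  0:1  1:171  2:100  3:86  4:45  5:93  6:156  7:69
  8:34  9:22  10:142  11:28  12:82  13:85
Giant step factor: 171^(-14) ≡ 79 (mod 181).
Scan 178·79^i mod 181 for i = 0, 1, …:
  i=0: 178   i=1: 125   i=2: 101   i=3: 15
  i=4: 99   i=5: 38   i=6: 106   i=7: 48
  i=8: 172   i=9: 13   i=10: 122   i=11: 45
Match at i=11, j=4: x = 11·14 + 4 = 158.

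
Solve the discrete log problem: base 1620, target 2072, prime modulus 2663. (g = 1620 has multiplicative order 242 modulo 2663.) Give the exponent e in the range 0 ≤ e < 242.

Baby-step giant-step with m = ceil(sqrt(242)) = 16.
Baby table (1620^j mod 2663 for j=0..15):
  0:1  1:1620  2:1345  3:566  4:848  5:2315  6:796  7:628
  8:94  9:489  10:1269  11:2607  12:2485  13:1907  14:260  15:446
Giant step factor: 1620^(-16) ≡ 1899 (mod 2663).
Scan 2072·1899^i mod 2663 for i = 0, 1, …:
  i=0: 2072   i=1: 1477   i=2: 684   i=3: 2035
  i=4: 452   i=5: 862   i=6: 1856   i=7: 1395
  i=8: 2083   i=9: 1062   i=10: 847   i=11: 1
Match at i=11, j=0: e = 11·16 + 0 = 176.

176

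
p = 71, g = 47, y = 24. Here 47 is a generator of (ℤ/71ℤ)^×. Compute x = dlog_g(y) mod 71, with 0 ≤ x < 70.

36

Baby-step giant-step with m = ceil(sqrt(70)) = 9.
Baby table (47^j mod 71 for j=0..8):
  0:1  1:47  2:8  3:21  4:64  5:26  6:15  7:66
  8:49
Giant step factor: 47^(-9) ≡ 55 (mod 71).
Scan 24·55^i mod 71 for i = 0, 1, …:
  i=0: 24   i=1: 42   i=2: 38   i=3: 31
  i=4: 1
Match at i=4, j=0: x = 4·9 + 0 = 36.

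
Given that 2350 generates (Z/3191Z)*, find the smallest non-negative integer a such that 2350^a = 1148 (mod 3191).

Baby-step giant-step with m = ceil(sqrt(3190)) = 57.
Baby table (2350^j mod 3191 for j=0..56):
  0:1  1:2350  2:2070  3:1416  4:2578  5:1782  6:1108  7:3135
  8:2422  9:2147  10:479  11:2418  12:2320  13:1772  14:3136  15:1581
  16:1026  17:1895  18:1805  19:911  20:2880  21:3080  22:812  23:3173
  24:2374  25:1032  26:40  27:1461  28:3025  29:2393  30:1008  31:1078
  32:2837  33:951  34:1150  35:2914  36:14  37:990  38:261  39:678
  40:991  41:2611  42:2748  43:2407  44:1998  45:1339  46:324  47:1942
  48:570  49:2471  50:2421  51:2988  52:1600  53:1002  54:2933  55:3181
  56:2028
Giant step factor: 2350^(-57) ≡ 2499 (mod 3191).
Scan 1148·2499^i mod 3191 for i = 0, 1, …:
  i=0: 1148   i=1: 143   i=2: 3156   i=3: 1883
  i=4: 2083   i=5: 896   i=6: 2213   i=7: 284
  i=8: 1314   i=9: 147     …   i=31: 560
  i=32: 1782
Match at i=32, j=5: a = 32·57 + 5 = 1829.

1829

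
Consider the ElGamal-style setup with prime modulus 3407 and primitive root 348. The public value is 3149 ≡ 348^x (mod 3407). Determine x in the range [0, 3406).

Baby-step giant-step with m = ceil(sqrt(3406)) = 59.
Baby table (348^j mod 3407 for j=0..58):
  0:1  1:348  2:1859  3:3009  4:1183  5:2844  6:1682  7:2739
  8:2619  9:1743  10:118  11:180  12:1314  13:734  14:3314  15:1706
  16:870  17:2944  18:2412  19:1254  20:296  21:798  22:1737  23:1437
  24:2654  25:295  26:450  27:3285  28:1835  29:1471  30:858  31:2175
  32:546  33:2623  34:3135  35:740  36:1995  37:2639  38:1889  39:3228
  40:2441  41:1125  42:3102  43:2884  44:1974  45:2145  46:327  47:1365
  48:1447  49:2727  50:1850  51:3284  52:1487  53:3019  54:1256  55:992
  56:1109  57:941  58:396
Giant step factor: 348^(-59) ≡ 1786 (mod 3407).
Scan 3149·1786^i mod 3407 for i = 0, 1, …:
  i=0: 3149   i=1: 2564   i=2: 296
Match at i=2, j=20: x = 2·59 + 20 = 138.

138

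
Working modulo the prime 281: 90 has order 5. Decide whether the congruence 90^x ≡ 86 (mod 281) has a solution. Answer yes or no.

86 ∈ ⟨90⟩ iff 86^5 ≡ 1 (mod 281), since |⟨90⟩| = 5.
86^5 mod 281 = 1.
Since 1 = 1, 86 lies in the subgroup.

yes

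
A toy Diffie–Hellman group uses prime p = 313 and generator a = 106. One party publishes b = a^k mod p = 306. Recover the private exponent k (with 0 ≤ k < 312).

57

Baby-step giant-step with m = ceil(sqrt(312)) = 18.
Baby table (106^j mod 313 for j=0..17):
  0:1  1:106  2:281  3:51  4:85  5:246  6:97  7:266
  8:26  9:252  10:107  11:74  12:19  13:136  14:18  15:30
  16:50  17:292
Giant step factor: 106^(-18) ≡ 152 (mod 313).
Scan 306·152^i mod 313 for i = 0, 1, …:
  i=0: 306   i=1: 188   i=2: 93   i=3: 51
Match at i=3, j=3: k = 3·18 + 3 = 57.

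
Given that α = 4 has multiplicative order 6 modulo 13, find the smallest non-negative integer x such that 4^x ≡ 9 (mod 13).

4

Successive powers of 4 modulo 13:
  4^0=1  4^1=4  4^2=3  4^3=12  4^4=9
So 4^4 ≡ 9 (mod 13), giving x = 4.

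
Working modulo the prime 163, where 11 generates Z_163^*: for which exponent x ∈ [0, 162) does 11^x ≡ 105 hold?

Baby-step giant-step with m = ceil(sqrt(162)) = 13.
Baby table (11^j mod 163 for j=0..12):
  0:1  1:11  2:121  3:27  4:134  5:7  6:77  7:32
  8:26  9:123  10:49  11:50  12:61
Giant step factor: 11^(-13) ≡ 103 (mod 163).
Scan 105·103^i mod 163 for i = 0, 1, …:
  i=0: 105   i=1: 57   i=2: 3   i=3: 146
  i=4: 42   i=5: 88   i=6: 99   i=7: 91
  i=8: 82   i=9: 133   i=10: 7
Match at i=10, j=5: x = 10·13 + 5 = 135.

135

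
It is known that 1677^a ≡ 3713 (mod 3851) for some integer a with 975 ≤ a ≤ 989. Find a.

Compute 1677^975 mod 3851 = 94, then multiply by 1677 repeatedly:
  1677^975=94  1677^976=3598  1677^977=3180  1677^978=3076  1677^979=1963
  1677^980=3197  1677^981=777  1677^982=1391  1677^983=2852  1677^984=3713
Found 3713 at exponent 984.

984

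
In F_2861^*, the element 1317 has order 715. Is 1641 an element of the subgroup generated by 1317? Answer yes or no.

1641 ∈ ⟨1317⟩ iff 1641^715 ≡ 1 (mod 2861), since |⟨1317⟩| = 715.
1641^715 mod 2861 = 1202.
Since 1202 ≠ 1, 1641 does not lie in the subgroup.

no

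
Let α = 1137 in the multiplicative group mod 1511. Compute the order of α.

The order of 1137 must divide p − 1 = 1510 = 2 · 5 · 151.
Divisors: 1, 2, 5, 10, 151, 302, 755, 1510.
Check each in increasing order: 1137^1 ≡ 1137;  1137^2 ≡ 864;  1137^5 ≡ 988;  1137^10 ≡ 38;  1137^151 ≡ 1.
Smallest exponent giving 1 is 151.

151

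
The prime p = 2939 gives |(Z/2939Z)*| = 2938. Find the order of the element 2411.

The order of 2411 must divide p − 1 = 2938 = 2 · 13 · 113.
Divisors: 1, 2, 13, 26, 113, 226, 1469, 2938.
Check each in increasing order: 2411^1 ≡ 2411;  2411^2 ≡ 2518;  2411^13 ≡ 1554;  2411^26 ≡ 1997;  2411^113 ≡ 2938;  2411^226 ≡ 1.
Smallest exponent giving 1 is 226.

226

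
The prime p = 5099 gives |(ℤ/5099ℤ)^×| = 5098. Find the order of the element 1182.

The order of 1182 must divide p − 1 = 5098 = 2 · 2549.
Divisors: 1, 2, 2549, 5098.
Check each in increasing order: 1182^1 ≡ 1182;  1182^2 ≡ 5097;  1182^2549 ≡ 5098;  1182^5098 ≡ 1.
Smallest exponent giving 1 is 5098.

5098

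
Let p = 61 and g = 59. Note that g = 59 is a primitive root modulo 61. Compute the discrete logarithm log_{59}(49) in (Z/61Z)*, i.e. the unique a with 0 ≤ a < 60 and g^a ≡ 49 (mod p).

Baby-step giant-step with m = ceil(sqrt(60)) = 8.
Baby table (59^j mod 61 for j=0..7):
  0:1  1:59  2:4  3:53  4:16  5:29  6:3  7:55
Giant step factor: 59^(-8) ≡ 56 (mod 61).
Scan 49·56^i mod 61 for i = 0, 1, …:
  i=0: 49   i=1: 60   i=2: 5   i=3: 36
  i=4: 3
Match at i=4, j=6: a = 4·8 + 6 = 38.

38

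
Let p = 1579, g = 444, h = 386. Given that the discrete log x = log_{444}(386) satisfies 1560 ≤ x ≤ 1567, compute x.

Compute 444^1560 mod 1579 = 408, then multiply by 444 repeatedly:
  444^1560=408  444^1561=1146  444^1562=386
Found 386 at exponent 1562.

1562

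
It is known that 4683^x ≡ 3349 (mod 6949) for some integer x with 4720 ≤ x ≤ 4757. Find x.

4750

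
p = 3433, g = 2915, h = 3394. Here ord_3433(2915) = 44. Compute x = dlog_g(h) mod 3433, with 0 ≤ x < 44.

25

Baby-step giant-step with m = ceil(sqrt(44)) = 7.
Baby table (2915^j mod 3433 for j=0..6):
  0:1  1:2915  2:550  3:39  4:396  5:852  6:1521
Giant step factor: 2915^(-7) ≡ 1907 (mod 3433).
Scan 3394·1907^i mod 3433 for i = 0, 1, …:
  i=0: 3394   i=1: 1153   i=2: 1651   i=3: 396
Match at i=3, j=4: x = 3·7 + 4 = 25.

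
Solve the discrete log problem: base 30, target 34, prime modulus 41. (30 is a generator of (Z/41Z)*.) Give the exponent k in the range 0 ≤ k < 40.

Successive powers of 30 modulo 41:
  30^0=1  30^1=30  30^2=39  30^3=22  30^4=4  30^5=38
  30^6=33  30^7=6  30^8=16  30^9=29  30^10=9  30^11=24
  30^12=23  30^13=34
So 30^13 ≡ 34 (mod 41), giving k = 13.

13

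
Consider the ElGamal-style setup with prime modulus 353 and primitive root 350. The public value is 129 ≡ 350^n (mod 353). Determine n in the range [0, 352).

215

Baby-step giant-step with m = ceil(sqrt(352)) = 19.
Baby table (350^j mod 353 for j=0..18):
  0:1  1:350  2:9  3:326  4:81  5:110  6:23  7:284
  8:207  9:85  10:98  11:59  12:176  13:178  14:172  15:190
  16:136  17:298  18:165
Giant step factor: 350^(-19) ≡ 87 (mod 353).
Scan 129·87^i mod 353 for i = 0, 1, …:
  i=0: 129   i=1: 280   i=2: 3   i=3: 261
  i=4: 115   i=5: 121   i=6: 290   i=7: 167
  i=8: 56   i=9: 283   i=10: 264   i=11: 23
Match at i=11, j=6: n = 11·19 + 6 = 215.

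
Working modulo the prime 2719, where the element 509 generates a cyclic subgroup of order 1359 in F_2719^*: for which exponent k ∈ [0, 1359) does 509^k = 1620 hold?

199

Baby-step giant-step with m = ceil(sqrt(1359)) = 37.
Baby table (509^j mod 2719 for j=0..36):
  0:1  1:509  2:776  3:729  4:1277  5:152  6:1236  7:1035
  8:2048  9:1055  10:1352  11:261  12:2337  13:1330  14:2658  15:1579
  16:1606  17:1754  18:954  19:1604  20:736  21:2121  22:146  23:901
  24:1817  25:393  26:1550  27:440  28:1002  29:1565  30:2637  31:1766
  32:1624  33:40  34:1327  35:1131  36:1970
Giant step factor: 509^(-37) ≡ 1301 (mod 2719).
Scan 1620·1301^i mod 2719 for i = 0, 1, …:
  i=0: 1620   i=1: 395   i=2: 4   i=3: 2485
  i=4: 94   i=5: 2658
Match at i=5, j=14: k = 5·37 + 14 = 199.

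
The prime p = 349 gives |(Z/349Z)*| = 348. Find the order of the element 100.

58

The order of 100 must divide p − 1 = 348 = 2^2 · 3 · 29.
Divisors: 1, 2, 3, 4, 6, 12, 29, 58, 87, 116, 174, 348.
Check each in increasing order: 100^1 ≡ 100;  100^2 ≡ 228;  100^3 ≡ 115;  100^4 ≡ 332;  100^6 ≡ 312;  100^12 ≡ 322;  100^29 ≡ 348;  100^58 ≡ 1.
Smallest exponent giving 1 is 58.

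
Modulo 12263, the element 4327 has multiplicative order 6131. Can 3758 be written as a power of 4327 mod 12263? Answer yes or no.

yes

3758 ∈ ⟨4327⟩ iff 3758^6131 ≡ 1 (mod 12263), since |⟨4327⟩| = 6131.
3758^6131 mod 12263 = 1.
Since 1 = 1, 3758 lies in the subgroup.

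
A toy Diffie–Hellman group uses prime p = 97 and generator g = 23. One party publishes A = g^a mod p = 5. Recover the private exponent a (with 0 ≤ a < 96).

Baby-step giant-step with m = ceil(sqrt(96)) = 10.
Baby table (23^j mod 97 for j=0..9):
  0:1  1:23  2:44  3:42  4:93  5:5  6:18  7:26
  8:16  9:77
Giant step factor: 23^(-10) ≡ 66 (mod 97).
Scan 5·66^i mod 97 for i = 0, 1, …:
  i=0: 5
Match at i=0, j=5: a = 0·10 + 5 = 5.

5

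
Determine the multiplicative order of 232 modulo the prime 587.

586

The order of 232 must divide p − 1 = 586 = 2 · 293.
Divisors: 1, 2, 293, 586.
Check each in increasing order: 232^1 ≡ 232;  232^2 ≡ 407;  232^293 ≡ 586;  232^586 ≡ 1.
Smallest exponent giving 1 is 586.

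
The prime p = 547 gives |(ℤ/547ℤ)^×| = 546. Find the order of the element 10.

91

The order of 10 must divide p − 1 = 546 = 2 · 3 · 7 · 13.
Divisors: 1, 2, 3, 6, 7, 13, 14, 21, 26, 39, 42, 78, 91, 182, 273, 546.
Check each in increasing order: 10^1 ≡ 10;  10^2 ≡ 100;  10^3 ≡ 453;  10^6 ≡ 84;  10^7 ≡ 293;  10^13 ≡ 544;  10^14 ≡ 517;  10^21 ≡ 509;  10^26 ≡ 9;  10^39 ≡ 520;  10^42 ≡ 350;  10^78 ≡ 182;  10^91 ≡ 1.
Smallest exponent giving 1 is 91.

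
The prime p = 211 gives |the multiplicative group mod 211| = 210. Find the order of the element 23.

10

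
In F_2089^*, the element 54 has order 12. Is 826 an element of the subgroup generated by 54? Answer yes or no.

yes

⟨54⟩ has order 12; its elements mod 2089 are {1, 54, 735, 789, 826, 827, 1262, 1263, 1300, 1354, 2035, 2088}.
826 is in this set.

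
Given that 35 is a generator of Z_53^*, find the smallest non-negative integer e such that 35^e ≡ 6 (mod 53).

Baby-step giant-step with m = ceil(sqrt(52)) = 8.
Baby table (35^j mod 53 for j=0..7):
  0:1  1:35  2:6  3:51  4:36  5:41  6:4  7:34
Giant step factor: 35^(-8) ≡ 42 (mod 53).
Scan 6·42^i mod 53 for i = 0, 1, …:
  i=0: 6
Match at i=0, j=2: e = 0·8 + 2 = 2.

2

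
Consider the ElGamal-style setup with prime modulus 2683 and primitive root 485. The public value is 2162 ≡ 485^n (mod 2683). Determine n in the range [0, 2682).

Baby-step giant-step with m = ceil(sqrt(2682)) = 52.
Baby table (485^j mod 2683 for j=0..51):
  0:1  1:485  2:1804  3:282  4:2620  5:1641  6:1717  7:1015
  8:1286  9:1254  10:1832  11:447  12:2155  13:1488  14:2636  15:1352
  16:1068  17:161  18:278  19:680  20:2474  21:589  22:1267  23:88
  24:2435  25:455  26:669  27:2505  28:2209  29:848  30:781  31:482
  32:349  33:236  34:1774  35:1830  36:2160  37:1230  38:924  39:79
  40:753  41:317  42:814  43:389  44:855  45:1493  46:2378  47:2323
  48:2478  49:2529  50:434  51:1216
Giant step factor: 485^(-52) ≡ 1862 (mod 2683).
Scan 2162·1862^i mod 2683 for i = 0, 1, …:
  i=0: 2162   i=1: 1144   i=2: 2509   i=3: 655
  i=4: 1528   i=5: 1156   i=6: 706   i=7: 2585
  i=8: 2651   i=9: 2125     …   i=47: 1249
  i=48: 2160
Match at i=48, j=36: n = 48·52 + 36 = 2532.

2532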